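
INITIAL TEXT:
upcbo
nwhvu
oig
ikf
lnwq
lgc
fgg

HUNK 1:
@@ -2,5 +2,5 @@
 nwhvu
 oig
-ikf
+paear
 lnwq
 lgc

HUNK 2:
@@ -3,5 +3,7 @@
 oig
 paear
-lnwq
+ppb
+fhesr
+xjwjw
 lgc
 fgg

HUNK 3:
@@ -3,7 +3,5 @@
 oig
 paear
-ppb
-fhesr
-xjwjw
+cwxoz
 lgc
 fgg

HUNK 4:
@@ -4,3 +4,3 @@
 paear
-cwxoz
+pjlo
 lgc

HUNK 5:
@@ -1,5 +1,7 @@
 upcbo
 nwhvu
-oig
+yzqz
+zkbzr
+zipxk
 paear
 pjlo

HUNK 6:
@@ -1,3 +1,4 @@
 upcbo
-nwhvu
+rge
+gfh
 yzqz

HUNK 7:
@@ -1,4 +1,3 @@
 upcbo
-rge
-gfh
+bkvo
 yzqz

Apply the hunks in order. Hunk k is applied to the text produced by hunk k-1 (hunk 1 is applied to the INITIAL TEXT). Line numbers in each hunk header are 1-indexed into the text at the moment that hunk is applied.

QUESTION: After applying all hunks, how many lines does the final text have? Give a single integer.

Answer: 9

Derivation:
Hunk 1: at line 2 remove [ikf] add [paear] -> 7 lines: upcbo nwhvu oig paear lnwq lgc fgg
Hunk 2: at line 3 remove [lnwq] add [ppb,fhesr,xjwjw] -> 9 lines: upcbo nwhvu oig paear ppb fhesr xjwjw lgc fgg
Hunk 3: at line 3 remove [ppb,fhesr,xjwjw] add [cwxoz] -> 7 lines: upcbo nwhvu oig paear cwxoz lgc fgg
Hunk 4: at line 4 remove [cwxoz] add [pjlo] -> 7 lines: upcbo nwhvu oig paear pjlo lgc fgg
Hunk 5: at line 1 remove [oig] add [yzqz,zkbzr,zipxk] -> 9 lines: upcbo nwhvu yzqz zkbzr zipxk paear pjlo lgc fgg
Hunk 6: at line 1 remove [nwhvu] add [rge,gfh] -> 10 lines: upcbo rge gfh yzqz zkbzr zipxk paear pjlo lgc fgg
Hunk 7: at line 1 remove [rge,gfh] add [bkvo] -> 9 lines: upcbo bkvo yzqz zkbzr zipxk paear pjlo lgc fgg
Final line count: 9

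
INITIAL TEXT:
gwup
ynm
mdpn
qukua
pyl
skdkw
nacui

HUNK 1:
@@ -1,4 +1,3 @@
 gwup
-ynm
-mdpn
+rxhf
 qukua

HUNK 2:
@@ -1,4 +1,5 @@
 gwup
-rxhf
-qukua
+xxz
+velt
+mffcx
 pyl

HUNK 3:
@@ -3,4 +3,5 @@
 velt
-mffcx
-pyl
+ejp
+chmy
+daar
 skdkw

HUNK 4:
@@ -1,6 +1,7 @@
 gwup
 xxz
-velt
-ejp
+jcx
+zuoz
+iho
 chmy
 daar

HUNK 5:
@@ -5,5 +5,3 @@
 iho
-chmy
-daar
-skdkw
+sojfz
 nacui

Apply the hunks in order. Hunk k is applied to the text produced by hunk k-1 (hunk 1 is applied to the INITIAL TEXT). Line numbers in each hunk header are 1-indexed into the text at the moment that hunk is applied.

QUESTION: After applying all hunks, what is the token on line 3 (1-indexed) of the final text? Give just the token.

Answer: jcx

Derivation:
Hunk 1: at line 1 remove [ynm,mdpn] add [rxhf] -> 6 lines: gwup rxhf qukua pyl skdkw nacui
Hunk 2: at line 1 remove [rxhf,qukua] add [xxz,velt,mffcx] -> 7 lines: gwup xxz velt mffcx pyl skdkw nacui
Hunk 3: at line 3 remove [mffcx,pyl] add [ejp,chmy,daar] -> 8 lines: gwup xxz velt ejp chmy daar skdkw nacui
Hunk 4: at line 1 remove [velt,ejp] add [jcx,zuoz,iho] -> 9 lines: gwup xxz jcx zuoz iho chmy daar skdkw nacui
Hunk 5: at line 5 remove [chmy,daar,skdkw] add [sojfz] -> 7 lines: gwup xxz jcx zuoz iho sojfz nacui
Final line 3: jcx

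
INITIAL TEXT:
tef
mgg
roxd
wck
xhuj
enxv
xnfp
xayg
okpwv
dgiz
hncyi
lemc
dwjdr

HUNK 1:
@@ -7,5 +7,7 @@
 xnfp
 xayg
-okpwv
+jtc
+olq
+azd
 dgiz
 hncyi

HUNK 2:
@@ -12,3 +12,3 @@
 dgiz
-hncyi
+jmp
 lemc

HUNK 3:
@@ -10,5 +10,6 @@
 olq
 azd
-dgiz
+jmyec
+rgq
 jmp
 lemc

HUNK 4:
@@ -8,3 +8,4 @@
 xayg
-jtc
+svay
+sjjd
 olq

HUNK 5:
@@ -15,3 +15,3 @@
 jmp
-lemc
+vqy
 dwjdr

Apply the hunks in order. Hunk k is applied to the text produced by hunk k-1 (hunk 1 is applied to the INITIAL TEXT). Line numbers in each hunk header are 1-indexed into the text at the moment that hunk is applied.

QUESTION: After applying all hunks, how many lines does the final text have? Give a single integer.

Hunk 1: at line 7 remove [okpwv] add [jtc,olq,azd] -> 15 lines: tef mgg roxd wck xhuj enxv xnfp xayg jtc olq azd dgiz hncyi lemc dwjdr
Hunk 2: at line 12 remove [hncyi] add [jmp] -> 15 lines: tef mgg roxd wck xhuj enxv xnfp xayg jtc olq azd dgiz jmp lemc dwjdr
Hunk 3: at line 10 remove [dgiz] add [jmyec,rgq] -> 16 lines: tef mgg roxd wck xhuj enxv xnfp xayg jtc olq azd jmyec rgq jmp lemc dwjdr
Hunk 4: at line 8 remove [jtc] add [svay,sjjd] -> 17 lines: tef mgg roxd wck xhuj enxv xnfp xayg svay sjjd olq azd jmyec rgq jmp lemc dwjdr
Hunk 5: at line 15 remove [lemc] add [vqy] -> 17 lines: tef mgg roxd wck xhuj enxv xnfp xayg svay sjjd olq azd jmyec rgq jmp vqy dwjdr
Final line count: 17

Answer: 17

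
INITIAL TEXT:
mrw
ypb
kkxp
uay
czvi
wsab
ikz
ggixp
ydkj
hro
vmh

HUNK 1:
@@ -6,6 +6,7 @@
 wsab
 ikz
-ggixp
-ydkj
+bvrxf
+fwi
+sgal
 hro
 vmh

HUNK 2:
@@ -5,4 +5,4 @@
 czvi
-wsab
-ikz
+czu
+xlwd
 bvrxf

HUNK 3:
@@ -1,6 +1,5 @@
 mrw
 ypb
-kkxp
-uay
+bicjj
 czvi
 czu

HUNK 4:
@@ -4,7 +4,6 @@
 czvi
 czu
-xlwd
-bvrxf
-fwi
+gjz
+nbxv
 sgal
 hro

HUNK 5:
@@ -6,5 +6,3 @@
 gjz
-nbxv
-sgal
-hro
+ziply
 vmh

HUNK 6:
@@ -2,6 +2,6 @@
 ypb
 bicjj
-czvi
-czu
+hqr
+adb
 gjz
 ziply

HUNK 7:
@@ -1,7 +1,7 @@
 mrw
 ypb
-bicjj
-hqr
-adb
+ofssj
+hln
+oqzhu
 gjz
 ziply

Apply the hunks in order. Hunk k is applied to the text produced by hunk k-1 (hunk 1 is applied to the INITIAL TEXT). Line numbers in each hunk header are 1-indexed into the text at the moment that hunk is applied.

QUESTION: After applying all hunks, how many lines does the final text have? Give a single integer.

Hunk 1: at line 6 remove [ggixp,ydkj] add [bvrxf,fwi,sgal] -> 12 lines: mrw ypb kkxp uay czvi wsab ikz bvrxf fwi sgal hro vmh
Hunk 2: at line 5 remove [wsab,ikz] add [czu,xlwd] -> 12 lines: mrw ypb kkxp uay czvi czu xlwd bvrxf fwi sgal hro vmh
Hunk 3: at line 1 remove [kkxp,uay] add [bicjj] -> 11 lines: mrw ypb bicjj czvi czu xlwd bvrxf fwi sgal hro vmh
Hunk 4: at line 4 remove [xlwd,bvrxf,fwi] add [gjz,nbxv] -> 10 lines: mrw ypb bicjj czvi czu gjz nbxv sgal hro vmh
Hunk 5: at line 6 remove [nbxv,sgal,hro] add [ziply] -> 8 lines: mrw ypb bicjj czvi czu gjz ziply vmh
Hunk 6: at line 2 remove [czvi,czu] add [hqr,adb] -> 8 lines: mrw ypb bicjj hqr adb gjz ziply vmh
Hunk 7: at line 1 remove [bicjj,hqr,adb] add [ofssj,hln,oqzhu] -> 8 lines: mrw ypb ofssj hln oqzhu gjz ziply vmh
Final line count: 8

Answer: 8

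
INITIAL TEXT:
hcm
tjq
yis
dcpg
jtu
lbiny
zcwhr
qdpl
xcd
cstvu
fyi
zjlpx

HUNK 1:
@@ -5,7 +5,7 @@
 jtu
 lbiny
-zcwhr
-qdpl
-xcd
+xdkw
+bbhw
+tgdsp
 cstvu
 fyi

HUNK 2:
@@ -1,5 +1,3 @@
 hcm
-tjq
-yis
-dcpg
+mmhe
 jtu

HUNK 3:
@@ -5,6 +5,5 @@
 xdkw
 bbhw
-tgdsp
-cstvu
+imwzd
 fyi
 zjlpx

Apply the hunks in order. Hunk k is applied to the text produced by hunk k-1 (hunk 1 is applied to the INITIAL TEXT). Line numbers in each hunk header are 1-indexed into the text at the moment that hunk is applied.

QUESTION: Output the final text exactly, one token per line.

Answer: hcm
mmhe
jtu
lbiny
xdkw
bbhw
imwzd
fyi
zjlpx

Derivation:
Hunk 1: at line 5 remove [zcwhr,qdpl,xcd] add [xdkw,bbhw,tgdsp] -> 12 lines: hcm tjq yis dcpg jtu lbiny xdkw bbhw tgdsp cstvu fyi zjlpx
Hunk 2: at line 1 remove [tjq,yis,dcpg] add [mmhe] -> 10 lines: hcm mmhe jtu lbiny xdkw bbhw tgdsp cstvu fyi zjlpx
Hunk 3: at line 5 remove [tgdsp,cstvu] add [imwzd] -> 9 lines: hcm mmhe jtu lbiny xdkw bbhw imwzd fyi zjlpx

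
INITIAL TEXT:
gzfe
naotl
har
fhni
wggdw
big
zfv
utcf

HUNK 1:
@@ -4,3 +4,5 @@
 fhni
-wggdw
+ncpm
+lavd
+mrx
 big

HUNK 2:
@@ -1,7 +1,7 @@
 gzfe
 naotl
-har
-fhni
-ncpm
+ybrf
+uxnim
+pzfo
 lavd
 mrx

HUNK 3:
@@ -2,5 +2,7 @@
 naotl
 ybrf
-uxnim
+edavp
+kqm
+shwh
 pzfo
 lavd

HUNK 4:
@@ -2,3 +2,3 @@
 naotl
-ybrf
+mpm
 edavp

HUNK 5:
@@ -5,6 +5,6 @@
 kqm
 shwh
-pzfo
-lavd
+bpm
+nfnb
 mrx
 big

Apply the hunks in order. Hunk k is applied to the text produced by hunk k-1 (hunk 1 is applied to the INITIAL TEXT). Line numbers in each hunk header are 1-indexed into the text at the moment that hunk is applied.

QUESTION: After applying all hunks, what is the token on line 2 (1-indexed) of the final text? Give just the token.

Answer: naotl

Derivation:
Hunk 1: at line 4 remove [wggdw] add [ncpm,lavd,mrx] -> 10 lines: gzfe naotl har fhni ncpm lavd mrx big zfv utcf
Hunk 2: at line 1 remove [har,fhni,ncpm] add [ybrf,uxnim,pzfo] -> 10 lines: gzfe naotl ybrf uxnim pzfo lavd mrx big zfv utcf
Hunk 3: at line 2 remove [uxnim] add [edavp,kqm,shwh] -> 12 lines: gzfe naotl ybrf edavp kqm shwh pzfo lavd mrx big zfv utcf
Hunk 4: at line 2 remove [ybrf] add [mpm] -> 12 lines: gzfe naotl mpm edavp kqm shwh pzfo lavd mrx big zfv utcf
Hunk 5: at line 5 remove [pzfo,lavd] add [bpm,nfnb] -> 12 lines: gzfe naotl mpm edavp kqm shwh bpm nfnb mrx big zfv utcf
Final line 2: naotl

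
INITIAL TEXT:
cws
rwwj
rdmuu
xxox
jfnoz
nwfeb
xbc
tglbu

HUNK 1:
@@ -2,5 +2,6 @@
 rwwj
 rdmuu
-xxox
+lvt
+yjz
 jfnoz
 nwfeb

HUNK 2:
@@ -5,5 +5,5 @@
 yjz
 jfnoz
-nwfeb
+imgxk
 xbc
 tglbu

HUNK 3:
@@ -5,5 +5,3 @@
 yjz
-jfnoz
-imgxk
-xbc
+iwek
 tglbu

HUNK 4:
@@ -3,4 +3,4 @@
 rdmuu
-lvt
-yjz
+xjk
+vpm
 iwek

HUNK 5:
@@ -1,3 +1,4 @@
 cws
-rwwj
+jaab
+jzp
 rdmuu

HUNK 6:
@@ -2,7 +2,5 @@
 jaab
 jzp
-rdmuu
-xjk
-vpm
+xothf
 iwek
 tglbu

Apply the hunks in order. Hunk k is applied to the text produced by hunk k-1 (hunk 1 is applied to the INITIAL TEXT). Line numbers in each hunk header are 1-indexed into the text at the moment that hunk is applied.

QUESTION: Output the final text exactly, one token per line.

Hunk 1: at line 2 remove [xxox] add [lvt,yjz] -> 9 lines: cws rwwj rdmuu lvt yjz jfnoz nwfeb xbc tglbu
Hunk 2: at line 5 remove [nwfeb] add [imgxk] -> 9 lines: cws rwwj rdmuu lvt yjz jfnoz imgxk xbc tglbu
Hunk 3: at line 5 remove [jfnoz,imgxk,xbc] add [iwek] -> 7 lines: cws rwwj rdmuu lvt yjz iwek tglbu
Hunk 4: at line 3 remove [lvt,yjz] add [xjk,vpm] -> 7 lines: cws rwwj rdmuu xjk vpm iwek tglbu
Hunk 5: at line 1 remove [rwwj] add [jaab,jzp] -> 8 lines: cws jaab jzp rdmuu xjk vpm iwek tglbu
Hunk 6: at line 2 remove [rdmuu,xjk,vpm] add [xothf] -> 6 lines: cws jaab jzp xothf iwek tglbu

Answer: cws
jaab
jzp
xothf
iwek
tglbu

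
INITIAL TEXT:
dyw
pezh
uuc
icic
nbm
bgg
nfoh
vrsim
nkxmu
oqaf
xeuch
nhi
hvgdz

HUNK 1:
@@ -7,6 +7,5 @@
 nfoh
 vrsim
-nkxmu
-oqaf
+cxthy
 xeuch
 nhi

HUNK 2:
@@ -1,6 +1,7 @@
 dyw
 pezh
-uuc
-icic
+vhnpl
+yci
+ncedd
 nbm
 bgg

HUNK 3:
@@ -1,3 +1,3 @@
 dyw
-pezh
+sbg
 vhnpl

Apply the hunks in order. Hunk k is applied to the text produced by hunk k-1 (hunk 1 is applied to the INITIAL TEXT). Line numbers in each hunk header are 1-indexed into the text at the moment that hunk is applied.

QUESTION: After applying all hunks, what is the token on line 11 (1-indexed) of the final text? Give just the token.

Hunk 1: at line 7 remove [nkxmu,oqaf] add [cxthy] -> 12 lines: dyw pezh uuc icic nbm bgg nfoh vrsim cxthy xeuch nhi hvgdz
Hunk 2: at line 1 remove [uuc,icic] add [vhnpl,yci,ncedd] -> 13 lines: dyw pezh vhnpl yci ncedd nbm bgg nfoh vrsim cxthy xeuch nhi hvgdz
Hunk 3: at line 1 remove [pezh] add [sbg] -> 13 lines: dyw sbg vhnpl yci ncedd nbm bgg nfoh vrsim cxthy xeuch nhi hvgdz
Final line 11: xeuch

Answer: xeuch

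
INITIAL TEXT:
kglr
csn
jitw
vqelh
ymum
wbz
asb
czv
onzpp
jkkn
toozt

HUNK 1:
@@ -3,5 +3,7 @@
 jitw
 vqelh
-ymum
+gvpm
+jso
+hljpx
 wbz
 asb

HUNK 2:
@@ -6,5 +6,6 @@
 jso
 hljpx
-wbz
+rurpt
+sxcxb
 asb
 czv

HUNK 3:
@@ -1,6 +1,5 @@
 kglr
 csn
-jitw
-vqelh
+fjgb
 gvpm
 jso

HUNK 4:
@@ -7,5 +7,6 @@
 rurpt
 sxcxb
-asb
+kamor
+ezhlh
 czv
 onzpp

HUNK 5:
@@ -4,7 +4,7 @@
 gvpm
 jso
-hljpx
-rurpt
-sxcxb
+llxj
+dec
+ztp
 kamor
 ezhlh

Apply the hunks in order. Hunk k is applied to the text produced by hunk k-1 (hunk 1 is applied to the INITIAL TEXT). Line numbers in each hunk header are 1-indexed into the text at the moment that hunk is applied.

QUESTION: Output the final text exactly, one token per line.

Answer: kglr
csn
fjgb
gvpm
jso
llxj
dec
ztp
kamor
ezhlh
czv
onzpp
jkkn
toozt

Derivation:
Hunk 1: at line 3 remove [ymum] add [gvpm,jso,hljpx] -> 13 lines: kglr csn jitw vqelh gvpm jso hljpx wbz asb czv onzpp jkkn toozt
Hunk 2: at line 6 remove [wbz] add [rurpt,sxcxb] -> 14 lines: kglr csn jitw vqelh gvpm jso hljpx rurpt sxcxb asb czv onzpp jkkn toozt
Hunk 3: at line 1 remove [jitw,vqelh] add [fjgb] -> 13 lines: kglr csn fjgb gvpm jso hljpx rurpt sxcxb asb czv onzpp jkkn toozt
Hunk 4: at line 7 remove [asb] add [kamor,ezhlh] -> 14 lines: kglr csn fjgb gvpm jso hljpx rurpt sxcxb kamor ezhlh czv onzpp jkkn toozt
Hunk 5: at line 4 remove [hljpx,rurpt,sxcxb] add [llxj,dec,ztp] -> 14 lines: kglr csn fjgb gvpm jso llxj dec ztp kamor ezhlh czv onzpp jkkn toozt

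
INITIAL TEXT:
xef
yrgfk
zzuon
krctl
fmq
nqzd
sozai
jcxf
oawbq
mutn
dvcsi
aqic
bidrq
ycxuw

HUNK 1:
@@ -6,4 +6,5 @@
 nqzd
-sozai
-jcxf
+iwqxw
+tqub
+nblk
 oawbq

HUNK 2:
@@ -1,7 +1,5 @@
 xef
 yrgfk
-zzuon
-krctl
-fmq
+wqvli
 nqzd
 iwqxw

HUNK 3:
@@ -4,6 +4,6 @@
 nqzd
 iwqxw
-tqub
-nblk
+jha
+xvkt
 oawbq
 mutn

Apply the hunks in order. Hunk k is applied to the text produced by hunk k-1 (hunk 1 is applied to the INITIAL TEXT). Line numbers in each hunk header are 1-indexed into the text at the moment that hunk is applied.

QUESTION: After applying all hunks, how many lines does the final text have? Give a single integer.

Hunk 1: at line 6 remove [sozai,jcxf] add [iwqxw,tqub,nblk] -> 15 lines: xef yrgfk zzuon krctl fmq nqzd iwqxw tqub nblk oawbq mutn dvcsi aqic bidrq ycxuw
Hunk 2: at line 1 remove [zzuon,krctl,fmq] add [wqvli] -> 13 lines: xef yrgfk wqvli nqzd iwqxw tqub nblk oawbq mutn dvcsi aqic bidrq ycxuw
Hunk 3: at line 4 remove [tqub,nblk] add [jha,xvkt] -> 13 lines: xef yrgfk wqvli nqzd iwqxw jha xvkt oawbq mutn dvcsi aqic bidrq ycxuw
Final line count: 13

Answer: 13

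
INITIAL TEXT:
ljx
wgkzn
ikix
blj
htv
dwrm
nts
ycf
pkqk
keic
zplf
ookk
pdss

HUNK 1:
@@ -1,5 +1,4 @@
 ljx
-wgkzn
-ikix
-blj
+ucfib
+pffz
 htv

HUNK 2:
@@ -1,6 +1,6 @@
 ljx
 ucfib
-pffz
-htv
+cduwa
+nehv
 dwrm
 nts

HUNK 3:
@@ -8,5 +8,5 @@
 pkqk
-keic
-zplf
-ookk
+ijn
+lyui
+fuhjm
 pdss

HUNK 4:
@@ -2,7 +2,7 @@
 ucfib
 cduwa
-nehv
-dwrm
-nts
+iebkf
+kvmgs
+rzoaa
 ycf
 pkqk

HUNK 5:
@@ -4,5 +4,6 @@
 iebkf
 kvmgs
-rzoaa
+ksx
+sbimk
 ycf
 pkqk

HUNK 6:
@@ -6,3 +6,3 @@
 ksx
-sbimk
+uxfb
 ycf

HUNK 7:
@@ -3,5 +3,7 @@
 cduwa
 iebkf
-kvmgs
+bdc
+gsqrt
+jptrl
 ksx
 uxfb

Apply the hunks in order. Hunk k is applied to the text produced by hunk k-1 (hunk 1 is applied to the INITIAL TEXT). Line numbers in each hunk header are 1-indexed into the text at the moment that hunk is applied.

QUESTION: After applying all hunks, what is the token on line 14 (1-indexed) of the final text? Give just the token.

Answer: fuhjm

Derivation:
Hunk 1: at line 1 remove [wgkzn,ikix,blj] add [ucfib,pffz] -> 12 lines: ljx ucfib pffz htv dwrm nts ycf pkqk keic zplf ookk pdss
Hunk 2: at line 1 remove [pffz,htv] add [cduwa,nehv] -> 12 lines: ljx ucfib cduwa nehv dwrm nts ycf pkqk keic zplf ookk pdss
Hunk 3: at line 8 remove [keic,zplf,ookk] add [ijn,lyui,fuhjm] -> 12 lines: ljx ucfib cduwa nehv dwrm nts ycf pkqk ijn lyui fuhjm pdss
Hunk 4: at line 2 remove [nehv,dwrm,nts] add [iebkf,kvmgs,rzoaa] -> 12 lines: ljx ucfib cduwa iebkf kvmgs rzoaa ycf pkqk ijn lyui fuhjm pdss
Hunk 5: at line 4 remove [rzoaa] add [ksx,sbimk] -> 13 lines: ljx ucfib cduwa iebkf kvmgs ksx sbimk ycf pkqk ijn lyui fuhjm pdss
Hunk 6: at line 6 remove [sbimk] add [uxfb] -> 13 lines: ljx ucfib cduwa iebkf kvmgs ksx uxfb ycf pkqk ijn lyui fuhjm pdss
Hunk 7: at line 3 remove [kvmgs] add [bdc,gsqrt,jptrl] -> 15 lines: ljx ucfib cduwa iebkf bdc gsqrt jptrl ksx uxfb ycf pkqk ijn lyui fuhjm pdss
Final line 14: fuhjm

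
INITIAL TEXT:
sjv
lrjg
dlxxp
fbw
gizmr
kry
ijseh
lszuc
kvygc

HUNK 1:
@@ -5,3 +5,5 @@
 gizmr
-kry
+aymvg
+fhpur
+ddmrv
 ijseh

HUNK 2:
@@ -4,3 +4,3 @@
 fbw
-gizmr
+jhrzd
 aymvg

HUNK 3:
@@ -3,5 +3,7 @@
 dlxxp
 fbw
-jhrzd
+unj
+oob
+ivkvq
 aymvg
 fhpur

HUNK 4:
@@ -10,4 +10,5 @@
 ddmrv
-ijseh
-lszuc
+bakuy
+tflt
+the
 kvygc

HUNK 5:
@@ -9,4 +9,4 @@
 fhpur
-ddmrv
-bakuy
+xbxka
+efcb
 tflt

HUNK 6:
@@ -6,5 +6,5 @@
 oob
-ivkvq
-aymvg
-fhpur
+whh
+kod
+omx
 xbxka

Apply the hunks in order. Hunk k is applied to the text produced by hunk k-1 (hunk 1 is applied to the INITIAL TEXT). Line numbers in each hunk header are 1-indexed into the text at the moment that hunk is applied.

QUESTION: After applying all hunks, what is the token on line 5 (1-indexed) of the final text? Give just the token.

Answer: unj

Derivation:
Hunk 1: at line 5 remove [kry] add [aymvg,fhpur,ddmrv] -> 11 lines: sjv lrjg dlxxp fbw gizmr aymvg fhpur ddmrv ijseh lszuc kvygc
Hunk 2: at line 4 remove [gizmr] add [jhrzd] -> 11 lines: sjv lrjg dlxxp fbw jhrzd aymvg fhpur ddmrv ijseh lszuc kvygc
Hunk 3: at line 3 remove [jhrzd] add [unj,oob,ivkvq] -> 13 lines: sjv lrjg dlxxp fbw unj oob ivkvq aymvg fhpur ddmrv ijseh lszuc kvygc
Hunk 4: at line 10 remove [ijseh,lszuc] add [bakuy,tflt,the] -> 14 lines: sjv lrjg dlxxp fbw unj oob ivkvq aymvg fhpur ddmrv bakuy tflt the kvygc
Hunk 5: at line 9 remove [ddmrv,bakuy] add [xbxka,efcb] -> 14 lines: sjv lrjg dlxxp fbw unj oob ivkvq aymvg fhpur xbxka efcb tflt the kvygc
Hunk 6: at line 6 remove [ivkvq,aymvg,fhpur] add [whh,kod,omx] -> 14 lines: sjv lrjg dlxxp fbw unj oob whh kod omx xbxka efcb tflt the kvygc
Final line 5: unj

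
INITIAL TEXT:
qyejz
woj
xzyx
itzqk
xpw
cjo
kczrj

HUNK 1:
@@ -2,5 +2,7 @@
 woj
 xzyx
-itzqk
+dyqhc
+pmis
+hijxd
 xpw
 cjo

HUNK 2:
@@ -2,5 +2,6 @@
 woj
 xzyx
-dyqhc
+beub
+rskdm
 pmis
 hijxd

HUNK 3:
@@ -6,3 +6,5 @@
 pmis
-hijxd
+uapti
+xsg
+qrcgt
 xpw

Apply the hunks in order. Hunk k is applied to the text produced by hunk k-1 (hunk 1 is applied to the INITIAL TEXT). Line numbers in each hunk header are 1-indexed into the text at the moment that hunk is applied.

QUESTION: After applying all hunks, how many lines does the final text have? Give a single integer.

Hunk 1: at line 2 remove [itzqk] add [dyqhc,pmis,hijxd] -> 9 lines: qyejz woj xzyx dyqhc pmis hijxd xpw cjo kczrj
Hunk 2: at line 2 remove [dyqhc] add [beub,rskdm] -> 10 lines: qyejz woj xzyx beub rskdm pmis hijxd xpw cjo kczrj
Hunk 3: at line 6 remove [hijxd] add [uapti,xsg,qrcgt] -> 12 lines: qyejz woj xzyx beub rskdm pmis uapti xsg qrcgt xpw cjo kczrj
Final line count: 12

Answer: 12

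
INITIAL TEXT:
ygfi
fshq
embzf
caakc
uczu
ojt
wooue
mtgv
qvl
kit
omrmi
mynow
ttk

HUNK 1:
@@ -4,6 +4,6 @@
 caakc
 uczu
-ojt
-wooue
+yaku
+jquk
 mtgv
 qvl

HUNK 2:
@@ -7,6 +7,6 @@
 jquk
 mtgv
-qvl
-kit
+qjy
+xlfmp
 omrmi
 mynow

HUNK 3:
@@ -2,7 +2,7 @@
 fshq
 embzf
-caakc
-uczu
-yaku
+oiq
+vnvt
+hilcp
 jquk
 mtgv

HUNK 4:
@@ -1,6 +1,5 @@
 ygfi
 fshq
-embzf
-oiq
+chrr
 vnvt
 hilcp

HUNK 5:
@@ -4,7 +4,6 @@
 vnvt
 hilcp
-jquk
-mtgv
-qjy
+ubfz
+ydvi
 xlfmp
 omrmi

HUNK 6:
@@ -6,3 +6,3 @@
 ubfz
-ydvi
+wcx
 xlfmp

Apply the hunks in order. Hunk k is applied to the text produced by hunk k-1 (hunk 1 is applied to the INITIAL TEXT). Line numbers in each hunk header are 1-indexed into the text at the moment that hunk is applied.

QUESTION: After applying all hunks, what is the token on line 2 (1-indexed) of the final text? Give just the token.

Answer: fshq

Derivation:
Hunk 1: at line 4 remove [ojt,wooue] add [yaku,jquk] -> 13 lines: ygfi fshq embzf caakc uczu yaku jquk mtgv qvl kit omrmi mynow ttk
Hunk 2: at line 7 remove [qvl,kit] add [qjy,xlfmp] -> 13 lines: ygfi fshq embzf caakc uczu yaku jquk mtgv qjy xlfmp omrmi mynow ttk
Hunk 3: at line 2 remove [caakc,uczu,yaku] add [oiq,vnvt,hilcp] -> 13 lines: ygfi fshq embzf oiq vnvt hilcp jquk mtgv qjy xlfmp omrmi mynow ttk
Hunk 4: at line 1 remove [embzf,oiq] add [chrr] -> 12 lines: ygfi fshq chrr vnvt hilcp jquk mtgv qjy xlfmp omrmi mynow ttk
Hunk 5: at line 4 remove [jquk,mtgv,qjy] add [ubfz,ydvi] -> 11 lines: ygfi fshq chrr vnvt hilcp ubfz ydvi xlfmp omrmi mynow ttk
Hunk 6: at line 6 remove [ydvi] add [wcx] -> 11 lines: ygfi fshq chrr vnvt hilcp ubfz wcx xlfmp omrmi mynow ttk
Final line 2: fshq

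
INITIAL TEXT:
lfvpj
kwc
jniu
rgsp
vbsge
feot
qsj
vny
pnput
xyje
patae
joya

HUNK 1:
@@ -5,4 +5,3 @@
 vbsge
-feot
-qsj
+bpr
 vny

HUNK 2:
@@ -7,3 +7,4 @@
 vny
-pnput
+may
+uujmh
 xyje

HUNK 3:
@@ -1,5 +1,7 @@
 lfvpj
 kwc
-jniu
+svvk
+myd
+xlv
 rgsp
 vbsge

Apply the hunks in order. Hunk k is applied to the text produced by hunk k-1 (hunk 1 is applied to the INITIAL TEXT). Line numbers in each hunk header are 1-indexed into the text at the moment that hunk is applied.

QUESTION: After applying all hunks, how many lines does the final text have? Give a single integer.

Answer: 14

Derivation:
Hunk 1: at line 5 remove [feot,qsj] add [bpr] -> 11 lines: lfvpj kwc jniu rgsp vbsge bpr vny pnput xyje patae joya
Hunk 2: at line 7 remove [pnput] add [may,uujmh] -> 12 lines: lfvpj kwc jniu rgsp vbsge bpr vny may uujmh xyje patae joya
Hunk 3: at line 1 remove [jniu] add [svvk,myd,xlv] -> 14 lines: lfvpj kwc svvk myd xlv rgsp vbsge bpr vny may uujmh xyje patae joya
Final line count: 14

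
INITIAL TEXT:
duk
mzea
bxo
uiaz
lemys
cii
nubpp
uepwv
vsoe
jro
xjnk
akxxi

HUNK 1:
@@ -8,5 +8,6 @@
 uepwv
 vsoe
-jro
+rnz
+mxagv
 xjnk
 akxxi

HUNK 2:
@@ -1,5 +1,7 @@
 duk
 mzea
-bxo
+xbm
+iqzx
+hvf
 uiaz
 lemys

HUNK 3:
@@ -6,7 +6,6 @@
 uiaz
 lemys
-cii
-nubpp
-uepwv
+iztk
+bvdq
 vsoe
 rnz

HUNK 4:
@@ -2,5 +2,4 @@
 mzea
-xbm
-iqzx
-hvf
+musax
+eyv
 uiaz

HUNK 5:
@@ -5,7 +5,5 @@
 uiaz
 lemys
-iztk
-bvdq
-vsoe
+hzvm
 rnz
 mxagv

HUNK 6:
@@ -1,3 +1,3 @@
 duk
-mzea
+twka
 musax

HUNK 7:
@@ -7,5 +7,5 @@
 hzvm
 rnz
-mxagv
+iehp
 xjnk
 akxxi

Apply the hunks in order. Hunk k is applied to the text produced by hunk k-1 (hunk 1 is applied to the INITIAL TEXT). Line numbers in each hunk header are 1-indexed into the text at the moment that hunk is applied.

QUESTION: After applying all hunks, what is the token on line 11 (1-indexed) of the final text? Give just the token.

Answer: akxxi

Derivation:
Hunk 1: at line 8 remove [jro] add [rnz,mxagv] -> 13 lines: duk mzea bxo uiaz lemys cii nubpp uepwv vsoe rnz mxagv xjnk akxxi
Hunk 2: at line 1 remove [bxo] add [xbm,iqzx,hvf] -> 15 lines: duk mzea xbm iqzx hvf uiaz lemys cii nubpp uepwv vsoe rnz mxagv xjnk akxxi
Hunk 3: at line 6 remove [cii,nubpp,uepwv] add [iztk,bvdq] -> 14 lines: duk mzea xbm iqzx hvf uiaz lemys iztk bvdq vsoe rnz mxagv xjnk akxxi
Hunk 4: at line 2 remove [xbm,iqzx,hvf] add [musax,eyv] -> 13 lines: duk mzea musax eyv uiaz lemys iztk bvdq vsoe rnz mxagv xjnk akxxi
Hunk 5: at line 5 remove [iztk,bvdq,vsoe] add [hzvm] -> 11 lines: duk mzea musax eyv uiaz lemys hzvm rnz mxagv xjnk akxxi
Hunk 6: at line 1 remove [mzea] add [twka] -> 11 lines: duk twka musax eyv uiaz lemys hzvm rnz mxagv xjnk akxxi
Hunk 7: at line 7 remove [mxagv] add [iehp] -> 11 lines: duk twka musax eyv uiaz lemys hzvm rnz iehp xjnk akxxi
Final line 11: akxxi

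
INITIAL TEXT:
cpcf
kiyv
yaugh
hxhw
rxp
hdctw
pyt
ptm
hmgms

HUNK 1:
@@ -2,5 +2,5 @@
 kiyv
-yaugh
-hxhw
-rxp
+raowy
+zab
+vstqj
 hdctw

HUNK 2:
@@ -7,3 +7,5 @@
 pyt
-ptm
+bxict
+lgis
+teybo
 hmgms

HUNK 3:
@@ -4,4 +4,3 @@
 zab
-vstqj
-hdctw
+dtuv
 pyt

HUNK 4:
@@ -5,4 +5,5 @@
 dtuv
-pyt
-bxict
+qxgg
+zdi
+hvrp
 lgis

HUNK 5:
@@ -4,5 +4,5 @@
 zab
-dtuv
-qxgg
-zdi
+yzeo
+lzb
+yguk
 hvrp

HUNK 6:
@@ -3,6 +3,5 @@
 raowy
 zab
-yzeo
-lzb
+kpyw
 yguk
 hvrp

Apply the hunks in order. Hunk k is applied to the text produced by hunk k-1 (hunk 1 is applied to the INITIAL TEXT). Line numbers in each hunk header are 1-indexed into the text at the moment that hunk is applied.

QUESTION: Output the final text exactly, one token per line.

Answer: cpcf
kiyv
raowy
zab
kpyw
yguk
hvrp
lgis
teybo
hmgms

Derivation:
Hunk 1: at line 2 remove [yaugh,hxhw,rxp] add [raowy,zab,vstqj] -> 9 lines: cpcf kiyv raowy zab vstqj hdctw pyt ptm hmgms
Hunk 2: at line 7 remove [ptm] add [bxict,lgis,teybo] -> 11 lines: cpcf kiyv raowy zab vstqj hdctw pyt bxict lgis teybo hmgms
Hunk 3: at line 4 remove [vstqj,hdctw] add [dtuv] -> 10 lines: cpcf kiyv raowy zab dtuv pyt bxict lgis teybo hmgms
Hunk 4: at line 5 remove [pyt,bxict] add [qxgg,zdi,hvrp] -> 11 lines: cpcf kiyv raowy zab dtuv qxgg zdi hvrp lgis teybo hmgms
Hunk 5: at line 4 remove [dtuv,qxgg,zdi] add [yzeo,lzb,yguk] -> 11 lines: cpcf kiyv raowy zab yzeo lzb yguk hvrp lgis teybo hmgms
Hunk 6: at line 3 remove [yzeo,lzb] add [kpyw] -> 10 lines: cpcf kiyv raowy zab kpyw yguk hvrp lgis teybo hmgms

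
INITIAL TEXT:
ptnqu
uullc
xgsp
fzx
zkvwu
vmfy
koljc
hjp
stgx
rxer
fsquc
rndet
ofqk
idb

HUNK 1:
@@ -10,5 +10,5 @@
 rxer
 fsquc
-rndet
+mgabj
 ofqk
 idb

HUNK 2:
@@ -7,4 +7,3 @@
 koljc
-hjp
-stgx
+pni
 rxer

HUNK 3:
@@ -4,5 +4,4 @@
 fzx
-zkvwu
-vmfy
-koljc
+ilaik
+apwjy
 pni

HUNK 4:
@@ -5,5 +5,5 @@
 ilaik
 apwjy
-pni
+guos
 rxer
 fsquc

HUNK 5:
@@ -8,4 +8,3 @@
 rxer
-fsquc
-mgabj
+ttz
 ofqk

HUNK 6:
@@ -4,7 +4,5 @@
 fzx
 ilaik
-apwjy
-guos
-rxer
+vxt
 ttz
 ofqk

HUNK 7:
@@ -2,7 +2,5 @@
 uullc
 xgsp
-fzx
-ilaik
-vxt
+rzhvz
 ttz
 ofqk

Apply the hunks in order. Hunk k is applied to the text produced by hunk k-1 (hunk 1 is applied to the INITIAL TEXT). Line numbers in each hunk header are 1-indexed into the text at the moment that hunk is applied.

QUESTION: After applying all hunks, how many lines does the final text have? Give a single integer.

Hunk 1: at line 10 remove [rndet] add [mgabj] -> 14 lines: ptnqu uullc xgsp fzx zkvwu vmfy koljc hjp stgx rxer fsquc mgabj ofqk idb
Hunk 2: at line 7 remove [hjp,stgx] add [pni] -> 13 lines: ptnqu uullc xgsp fzx zkvwu vmfy koljc pni rxer fsquc mgabj ofqk idb
Hunk 3: at line 4 remove [zkvwu,vmfy,koljc] add [ilaik,apwjy] -> 12 lines: ptnqu uullc xgsp fzx ilaik apwjy pni rxer fsquc mgabj ofqk idb
Hunk 4: at line 5 remove [pni] add [guos] -> 12 lines: ptnqu uullc xgsp fzx ilaik apwjy guos rxer fsquc mgabj ofqk idb
Hunk 5: at line 8 remove [fsquc,mgabj] add [ttz] -> 11 lines: ptnqu uullc xgsp fzx ilaik apwjy guos rxer ttz ofqk idb
Hunk 6: at line 4 remove [apwjy,guos,rxer] add [vxt] -> 9 lines: ptnqu uullc xgsp fzx ilaik vxt ttz ofqk idb
Hunk 7: at line 2 remove [fzx,ilaik,vxt] add [rzhvz] -> 7 lines: ptnqu uullc xgsp rzhvz ttz ofqk idb
Final line count: 7

Answer: 7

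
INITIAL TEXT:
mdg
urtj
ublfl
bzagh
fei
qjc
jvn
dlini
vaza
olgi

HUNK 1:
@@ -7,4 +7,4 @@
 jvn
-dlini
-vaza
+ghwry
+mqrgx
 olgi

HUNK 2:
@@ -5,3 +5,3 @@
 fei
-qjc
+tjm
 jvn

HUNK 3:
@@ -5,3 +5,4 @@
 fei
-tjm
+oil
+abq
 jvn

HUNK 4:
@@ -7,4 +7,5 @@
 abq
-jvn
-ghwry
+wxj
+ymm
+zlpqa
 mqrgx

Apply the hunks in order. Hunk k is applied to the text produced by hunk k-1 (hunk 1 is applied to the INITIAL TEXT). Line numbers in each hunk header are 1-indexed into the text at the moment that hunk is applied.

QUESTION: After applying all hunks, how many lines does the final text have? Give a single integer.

Hunk 1: at line 7 remove [dlini,vaza] add [ghwry,mqrgx] -> 10 lines: mdg urtj ublfl bzagh fei qjc jvn ghwry mqrgx olgi
Hunk 2: at line 5 remove [qjc] add [tjm] -> 10 lines: mdg urtj ublfl bzagh fei tjm jvn ghwry mqrgx olgi
Hunk 3: at line 5 remove [tjm] add [oil,abq] -> 11 lines: mdg urtj ublfl bzagh fei oil abq jvn ghwry mqrgx olgi
Hunk 4: at line 7 remove [jvn,ghwry] add [wxj,ymm,zlpqa] -> 12 lines: mdg urtj ublfl bzagh fei oil abq wxj ymm zlpqa mqrgx olgi
Final line count: 12

Answer: 12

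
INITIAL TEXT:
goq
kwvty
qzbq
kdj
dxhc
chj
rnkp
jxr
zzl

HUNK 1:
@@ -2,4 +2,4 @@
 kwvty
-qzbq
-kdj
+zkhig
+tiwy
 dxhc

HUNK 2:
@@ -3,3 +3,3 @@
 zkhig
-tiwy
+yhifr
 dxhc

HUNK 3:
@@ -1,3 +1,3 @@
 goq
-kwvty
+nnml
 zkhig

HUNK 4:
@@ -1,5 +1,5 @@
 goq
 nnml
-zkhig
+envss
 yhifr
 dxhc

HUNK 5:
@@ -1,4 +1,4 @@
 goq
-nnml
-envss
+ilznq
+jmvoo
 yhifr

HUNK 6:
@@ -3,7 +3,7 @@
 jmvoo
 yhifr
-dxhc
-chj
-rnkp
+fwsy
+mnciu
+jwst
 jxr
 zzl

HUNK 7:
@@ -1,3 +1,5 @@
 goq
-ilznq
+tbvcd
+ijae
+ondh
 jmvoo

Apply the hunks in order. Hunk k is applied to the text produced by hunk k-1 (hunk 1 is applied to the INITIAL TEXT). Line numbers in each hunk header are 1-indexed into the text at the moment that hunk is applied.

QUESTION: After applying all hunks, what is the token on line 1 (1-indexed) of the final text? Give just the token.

Answer: goq

Derivation:
Hunk 1: at line 2 remove [qzbq,kdj] add [zkhig,tiwy] -> 9 lines: goq kwvty zkhig tiwy dxhc chj rnkp jxr zzl
Hunk 2: at line 3 remove [tiwy] add [yhifr] -> 9 lines: goq kwvty zkhig yhifr dxhc chj rnkp jxr zzl
Hunk 3: at line 1 remove [kwvty] add [nnml] -> 9 lines: goq nnml zkhig yhifr dxhc chj rnkp jxr zzl
Hunk 4: at line 1 remove [zkhig] add [envss] -> 9 lines: goq nnml envss yhifr dxhc chj rnkp jxr zzl
Hunk 5: at line 1 remove [nnml,envss] add [ilznq,jmvoo] -> 9 lines: goq ilznq jmvoo yhifr dxhc chj rnkp jxr zzl
Hunk 6: at line 3 remove [dxhc,chj,rnkp] add [fwsy,mnciu,jwst] -> 9 lines: goq ilznq jmvoo yhifr fwsy mnciu jwst jxr zzl
Hunk 7: at line 1 remove [ilznq] add [tbvcd,ijae,ondh] -> 11 lines: goq tbvcd ijae ondh jmvoo yhifr fwsy mnciu jwst jxr zzl
Final line 1: goq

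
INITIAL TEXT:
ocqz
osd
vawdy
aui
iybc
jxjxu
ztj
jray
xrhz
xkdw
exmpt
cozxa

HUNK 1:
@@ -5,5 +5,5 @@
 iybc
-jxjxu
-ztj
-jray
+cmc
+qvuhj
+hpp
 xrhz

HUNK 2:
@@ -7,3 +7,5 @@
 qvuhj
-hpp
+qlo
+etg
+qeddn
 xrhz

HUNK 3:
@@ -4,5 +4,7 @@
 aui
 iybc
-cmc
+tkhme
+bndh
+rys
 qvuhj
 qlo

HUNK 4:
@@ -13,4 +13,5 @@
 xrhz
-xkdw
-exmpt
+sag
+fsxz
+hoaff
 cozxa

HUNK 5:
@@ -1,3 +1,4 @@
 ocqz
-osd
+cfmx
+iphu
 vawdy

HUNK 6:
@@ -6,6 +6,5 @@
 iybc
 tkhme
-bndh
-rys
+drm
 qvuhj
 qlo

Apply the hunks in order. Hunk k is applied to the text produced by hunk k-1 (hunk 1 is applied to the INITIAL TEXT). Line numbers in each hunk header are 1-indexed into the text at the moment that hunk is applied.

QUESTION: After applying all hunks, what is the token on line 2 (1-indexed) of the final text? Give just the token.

Answer: cfmx

Derivation:
Hunk 1: at line 5 remove [jxjxu,ztj,jray] add [cmc,qvuhj,hpp] -> 12 lines: ocqz osd vawdy aui iybc cmc qvuhj hpp xrhz xkdw exmpt cozxa
Hunk 2: at line 7 remove [hpp] add [qlo,etg,qeddn] -> 14 lines: ocqz osd vawdy aui iybc cmc qvuhj qlo etg qeddn xrhz xkdw exmpt cozxa
Hunk 3: at line 4 remove [cmc] add [tkhme,bndh,rys] -> 16 lines: ocqz osd vawdy aui iybc tkhme bndh rys qvuhj qlo etg qeddn xrhz xkdw exmpt cozxa
Hunk 4: at line 13 remove [xkdw,exmpt] add [sag,fsxz,hoaff] -> 17 lines: ocqz osd vawdy aui iybc tkhme bndh rys qvuhj qlo etg qeddn xrhz sag fsxz hoaff cozxa
Hunk 5: at line 1 remove [osd] add [cfmx,iphu] -> 18 lines: ocqz cfmx iphu vawdy aui iybc tkhme bndh rys qvuhj qlo etg qeddn xrhz sag fsxz hoaff cozxa
Hunk 6: at line 6 remove [bndh,rys] add [drm] -> 17 lines: ocqz cfmx iphu vawdy aui iybc tkhme drm qvuhj qlo etg qeddn xrhz sag fsxz hoaff cozxa
Final line 2: cfmx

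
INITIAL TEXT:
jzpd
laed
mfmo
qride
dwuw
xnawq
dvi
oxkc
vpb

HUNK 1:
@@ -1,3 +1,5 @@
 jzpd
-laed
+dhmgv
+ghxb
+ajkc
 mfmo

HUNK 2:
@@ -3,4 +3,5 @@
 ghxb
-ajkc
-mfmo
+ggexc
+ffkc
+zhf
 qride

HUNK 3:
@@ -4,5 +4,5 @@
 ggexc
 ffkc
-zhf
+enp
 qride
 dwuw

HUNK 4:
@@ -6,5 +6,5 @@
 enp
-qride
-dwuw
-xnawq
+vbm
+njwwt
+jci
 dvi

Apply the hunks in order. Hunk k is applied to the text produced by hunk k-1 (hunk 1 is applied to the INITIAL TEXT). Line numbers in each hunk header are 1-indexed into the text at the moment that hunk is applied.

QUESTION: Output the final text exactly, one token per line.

Hunk 1: at line 1 remove [laed] add [dhmgv,ghxb,ajkc] -> 11 lines: jzpd dhmgv ghxb ajkc mfmo qride dwuw xnawq dvi oxkc vpb
Hunk 2: at line 3 remove [ajkc,mfmo] add [ggexc,ffkc,zhf] -> 12 lines: jzpd dhmgv ghxb ggexc ffkc zhf qride dwuw xnawq dvi oxkc vpb
Hunk 3: at line 4 remove [zhf] add [enp] -> 12 lines: jzpd dhmgv ghxb ggexc ffkc enp qride dwuw xnawq dvi oxkc vpb
Hunk 4: at line 6 remove [qride,dwuw,xnawq] add [vbm,njwwt,jci] -> 12 lines: jzpd dhmgv ghxb ggexc ffkc enp vbm njwwt jci dvi oxkc vpb

Answer: jzpd
dhmgv
ghxb
ggexc
ffkc
enp
vbm
njwwt
jci
dvi
oxkc
vpb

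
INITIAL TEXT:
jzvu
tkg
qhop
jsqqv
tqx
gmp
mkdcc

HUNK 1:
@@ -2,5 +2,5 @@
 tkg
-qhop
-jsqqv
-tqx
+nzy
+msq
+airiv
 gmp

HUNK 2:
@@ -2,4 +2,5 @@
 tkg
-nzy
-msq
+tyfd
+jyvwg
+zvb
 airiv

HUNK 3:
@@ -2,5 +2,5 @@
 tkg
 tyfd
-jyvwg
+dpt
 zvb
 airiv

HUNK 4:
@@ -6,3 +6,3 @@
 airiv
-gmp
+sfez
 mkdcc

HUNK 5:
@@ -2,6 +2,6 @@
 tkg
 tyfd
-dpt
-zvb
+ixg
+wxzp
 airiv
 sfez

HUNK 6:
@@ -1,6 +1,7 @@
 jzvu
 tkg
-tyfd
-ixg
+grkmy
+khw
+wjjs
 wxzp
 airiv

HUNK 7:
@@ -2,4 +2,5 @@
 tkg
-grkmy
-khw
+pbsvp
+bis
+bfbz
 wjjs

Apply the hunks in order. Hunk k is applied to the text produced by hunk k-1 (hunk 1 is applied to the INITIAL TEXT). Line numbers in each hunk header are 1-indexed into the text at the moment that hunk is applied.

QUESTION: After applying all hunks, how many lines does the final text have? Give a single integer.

Hunk 1: at line 2 remove [qhop,jsqqv,tqx] add [nzy,msq,airiv] -> 7 lines: jzvu tkg nzy msq airiv gmp mkdcc
Hunk 2: at line 2 remove [nzy,msq] add [tyfd,jyvwg,zvb] -> 8 lines: jzvu tkg tyfd jyvwg zvb airiv gmp mkdcc
Hunk 3: at line 2 remove [jyvwg] add [dpt] -> 8 lines: jzvu tkg tyfd dpt zvb airiv gmp mkdcc
Hunk 4: at line 6 remove [gmp] add [sfez] -> 8 lines: jzvu tkg tyfd dpt zvb airiv sfez mkdcc
Hunk 5: at line 2 remove [dpt,zvb] add [ixg,wxzp] -> 8 lines: jzvu tkg tyfd ixg wxzp airiv sfez mkdcc
Hunk 6: at line 1 remove [tyfd,ixg] add [grkmy,khw,wjjs] -> 9 lines: jzvu tkg grkmy khw wjjs wxzp airiv sfez mkdcc
Hunk 7: at line 2 remove [grkmy,khw] add [pbsvp,bis,bfbz] -> 10 lines: jzvu tkg pbsvp bis bfbz wjjs wxzp airiv sfez mkdcc
Final line count: 10

Answer: 10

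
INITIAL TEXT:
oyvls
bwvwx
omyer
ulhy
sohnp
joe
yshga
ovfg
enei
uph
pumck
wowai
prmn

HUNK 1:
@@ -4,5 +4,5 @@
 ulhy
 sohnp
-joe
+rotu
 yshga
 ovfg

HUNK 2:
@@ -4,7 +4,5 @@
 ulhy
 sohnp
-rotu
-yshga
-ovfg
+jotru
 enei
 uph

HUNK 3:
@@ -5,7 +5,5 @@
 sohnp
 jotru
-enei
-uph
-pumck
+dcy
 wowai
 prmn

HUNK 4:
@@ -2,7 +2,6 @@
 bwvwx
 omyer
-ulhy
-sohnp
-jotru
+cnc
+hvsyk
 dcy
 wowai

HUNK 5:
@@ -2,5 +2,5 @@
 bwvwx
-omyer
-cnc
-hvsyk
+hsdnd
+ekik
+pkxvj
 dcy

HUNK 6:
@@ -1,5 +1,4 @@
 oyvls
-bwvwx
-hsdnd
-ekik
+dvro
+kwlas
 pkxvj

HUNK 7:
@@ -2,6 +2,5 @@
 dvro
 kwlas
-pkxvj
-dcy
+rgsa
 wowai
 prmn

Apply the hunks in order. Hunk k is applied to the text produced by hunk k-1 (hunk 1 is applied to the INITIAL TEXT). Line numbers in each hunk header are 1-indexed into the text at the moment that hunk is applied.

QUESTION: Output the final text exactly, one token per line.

Answer: oyvls
dvro
kwlas
rgsa
wowai
prmn

Derivation:
Hunk 1: at line 4 remove [joe] add [rotu] -> 13 lines: oyvls bwvwx omyer ulhy sohnp rotu yshga ovfg enei uph pumck wowai prmn
Hunk 2: at line 4 remove [rotu,yshga,ovfg] add [jotru] -> 11 lines: oyvls bwvwx omyer ulhy sohnp jotru enei uph pumck wowai prmn
Hunk 3: at line 5 remove [enei,uph,pumck] add [dcy] -> 9 lines: oyvls bwvwx omyer ulhy sohnp jotru dcy wowai prmn
Hunk 4: at line 2 remove [ulhy,sohnp,jotru] add [cnc,hvsyk] -> 8 lines: oyvls bwvwx omyer cnc hvsyk dcy wowai prmn
Hunk 5: at line 2 remove [omyer,cnc,hvsyk] add [hsdnd,ekik,pkxvj] -> 8 lines: oyvls bwvwx hsdnd ekik pkxvj dcy wowai prmn
Hunk 6: at line 1 remove [bwvwx,hsdnd,ekik] add [dvro,kwlas] -> 7 lines: oyvls dvro kwlas pkxvj dcy wowai prmn
Hunk 7: at line 2 remove [pkxvj,dcy] add [rgsa] -> 6 lines: oyvls dvro kwlas rgsa wowai prmn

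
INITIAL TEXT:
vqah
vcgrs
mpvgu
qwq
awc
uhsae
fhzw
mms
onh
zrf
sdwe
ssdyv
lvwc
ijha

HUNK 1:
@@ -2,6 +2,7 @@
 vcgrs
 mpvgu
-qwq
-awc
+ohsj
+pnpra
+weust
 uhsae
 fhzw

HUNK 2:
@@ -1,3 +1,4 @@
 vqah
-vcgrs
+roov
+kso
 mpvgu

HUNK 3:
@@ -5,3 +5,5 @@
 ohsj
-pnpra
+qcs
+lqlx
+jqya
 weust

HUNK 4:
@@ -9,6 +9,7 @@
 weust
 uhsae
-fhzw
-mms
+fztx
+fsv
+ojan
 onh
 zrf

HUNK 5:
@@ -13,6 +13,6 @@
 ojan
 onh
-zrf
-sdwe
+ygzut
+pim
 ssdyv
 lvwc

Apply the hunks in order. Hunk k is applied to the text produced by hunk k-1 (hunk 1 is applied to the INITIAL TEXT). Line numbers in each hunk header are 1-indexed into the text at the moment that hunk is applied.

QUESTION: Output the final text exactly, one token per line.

Hunk 1: at line 2 remove [qwq,awc] add [ohsj,pnpra,weust] -> 15 lines: vqah vcgrs mpvgu ohsj pnpra weust uhsae fhzw mms onh zrf sdwe ssdyv lvwc ijha
Hunk 2: at line 1 remove [vcgrs] add [roov,kso] -> 16 lines: vqah roov kso mpvgu ohsj pnpra weust uhsae fhzw mms onh zrf sdwe ssdyv lvwc ijha
Hunk 3: at line 5 remove [pnpra] add [qcs,lqlx,jqya] -> 18 lines: vqah roov kso mpvgu ohsj qcs lqlx jqya weust uhsae fhzw mms onh zrf sdwe ssdyv lvwc ijha
Hunk 4: at line 9 remove [fhzw,mms] add [fztx,fsv,ojan] -> 19 lines: vqah roov kso mpvgu ohsj qcs lqlx jqya weust uhsae fztx fsv ojan onh zrf sdwe ssdyv lvwc ijha
Hunk 5: at line 13 remove [zrf,sdwe] add [ygzut,pim] -> 19 lines: vqah roov kso mpvgu ohsj qcs lqlx jqya weust uhsae fztx fsv ojan onh ygzut pim ssdyv lvwc ijha

Answer: vqah
roov
kso
mpvgu
ohsj
qcs
lqlx
jqya
weust
uhsae
fztx
fsv
ojan
onh
ygzut
pim
ssdyv
lvwc
ijha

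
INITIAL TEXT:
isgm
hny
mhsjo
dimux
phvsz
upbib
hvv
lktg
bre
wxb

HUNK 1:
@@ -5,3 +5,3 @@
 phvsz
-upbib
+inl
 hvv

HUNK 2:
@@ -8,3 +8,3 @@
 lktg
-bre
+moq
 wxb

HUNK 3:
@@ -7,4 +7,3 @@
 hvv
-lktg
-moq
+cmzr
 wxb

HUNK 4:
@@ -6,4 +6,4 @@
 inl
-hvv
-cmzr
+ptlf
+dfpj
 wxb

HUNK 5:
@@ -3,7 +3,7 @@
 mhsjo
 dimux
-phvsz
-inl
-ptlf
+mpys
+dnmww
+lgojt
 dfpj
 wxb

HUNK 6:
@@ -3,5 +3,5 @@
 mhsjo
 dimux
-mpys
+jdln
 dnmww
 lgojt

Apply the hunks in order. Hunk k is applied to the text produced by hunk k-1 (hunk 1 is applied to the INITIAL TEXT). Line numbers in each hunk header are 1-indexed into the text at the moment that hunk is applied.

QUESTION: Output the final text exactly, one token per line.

Answer: isgm
hny
mhsjo
dimux
jdln
dnmww
lgojt
dfpj
wxb

Derivation:
Hunk 1: at line 5 remove [upbib] add [inl] -> 10 lines: isgm hny mhsjo dimux phvsz inl hvv lktg bre wxb
Hunk 2: at line 8 remove [bre] add [moq] -> 10 lines: isgm hny mhsjo dimux phvsz inl hvv lktg moq wxb
Hunk 3: at line 7 remove [lktg,moq] add [cmzr] -> 9 lines: isgm hny mhsjo dimux phvsz inl hvv cmzr wxb
Hunk 4: at line 6 remove [hvv,cmzr] add [ptlf,dfpj] -> 9 lines: isgm hny mhsjo dimux phvsz inl ptlf dfpj wxb
Hunk 5: at line 3 remove [phvsz,inl,ptlf] add [mpys,dnmww,lgojt] -> 9 lines: isgm hny mhsjo dimux mpys dnmww lgojt dfpj wxb
Hunk 6: at line 3 remove [mpys] add [jdln] -> 9 lines: isgm hny mhsjo dimux jdln dnmww lgojt dfpj wxb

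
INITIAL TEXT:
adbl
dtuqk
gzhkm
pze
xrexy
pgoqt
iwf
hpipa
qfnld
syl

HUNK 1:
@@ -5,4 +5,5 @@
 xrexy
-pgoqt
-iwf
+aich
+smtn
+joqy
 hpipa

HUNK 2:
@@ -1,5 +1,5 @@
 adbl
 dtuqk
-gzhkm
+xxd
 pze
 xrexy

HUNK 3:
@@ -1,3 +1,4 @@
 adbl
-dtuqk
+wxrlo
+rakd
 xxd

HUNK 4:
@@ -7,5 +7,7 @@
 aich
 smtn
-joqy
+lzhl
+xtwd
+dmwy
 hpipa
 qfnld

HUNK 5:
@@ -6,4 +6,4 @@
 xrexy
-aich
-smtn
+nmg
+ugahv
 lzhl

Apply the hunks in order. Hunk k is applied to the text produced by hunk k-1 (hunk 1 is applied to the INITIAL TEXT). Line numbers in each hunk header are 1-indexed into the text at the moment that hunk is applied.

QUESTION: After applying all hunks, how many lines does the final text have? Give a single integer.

Answer: 14

Derivation:
Hunk 1: at line 5 remove [pgoqt,iwf] add [aich,smtn,joqy] -> 11 lines: adbl dtuqk gzhkm pze xrexy aich smtn joqy hpipa qfnld syl
Hunk 2: at line 1 remove [gzhkm] add [xxd] -> 11 lines: adbl dtuqk xxd pze xrexy aich smtn joqy hpipa qfnld syl
Hunk 3: at line 1 remove [dtuqk] add [wxrlo,rakd] -> 12 lines: adbl wxrlo rakd xxd pze xrexy aich smtn joqy hpipa qfnld syl
Hunk 4: at line 7 remove [joqy] add [lzhl,xtwd,dmwy] -> 14 lines: adbl wxrlo rakd xxd pze xrexy aich smtn lzhl xtwd dmwy hpipa qfnld syl
Hunk 5: at line 6 remove [aich,smtn] add [nmg,ugahv] -> 14 lines: adbl wxrlo rakd xxd pze xrexy nmg ugahv lzhl xtwd dmwy hpipa qfnld syl
Final line count: 14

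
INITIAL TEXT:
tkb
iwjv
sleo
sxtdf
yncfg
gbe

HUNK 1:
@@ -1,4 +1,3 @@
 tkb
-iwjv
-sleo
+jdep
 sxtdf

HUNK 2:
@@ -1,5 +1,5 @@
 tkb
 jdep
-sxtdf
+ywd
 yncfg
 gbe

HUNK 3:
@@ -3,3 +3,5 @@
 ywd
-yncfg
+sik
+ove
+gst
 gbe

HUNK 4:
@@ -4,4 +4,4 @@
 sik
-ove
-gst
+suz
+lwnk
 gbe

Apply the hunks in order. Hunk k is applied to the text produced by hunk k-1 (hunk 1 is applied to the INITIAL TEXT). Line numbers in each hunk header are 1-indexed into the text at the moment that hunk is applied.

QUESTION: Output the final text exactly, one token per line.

Answer: tkb
jdep
ywd
sik
suz
lwnk
gbe

Derivation:
Hunk 1: at line 1 remove [iwjv,sleo] add [jdep] -> 5 lines: tkb jdep sxtdf yncfg gbe
Hunk 2: at line 1 remove [sxtdf] add [ywd] -> 5 lines: tkb jdep ywd yncfg gbe
Hunk 3: at line 3 remove [yncfg] add [sik,ove,gst] -> 7 lines: tkb jdep ywd sik ove gst gbe
Hunk 4: at line 4 remove [ove,gst] add [suz,lwnk] -> 7 lines: tkb jdep ywd sik suz lwnk gbe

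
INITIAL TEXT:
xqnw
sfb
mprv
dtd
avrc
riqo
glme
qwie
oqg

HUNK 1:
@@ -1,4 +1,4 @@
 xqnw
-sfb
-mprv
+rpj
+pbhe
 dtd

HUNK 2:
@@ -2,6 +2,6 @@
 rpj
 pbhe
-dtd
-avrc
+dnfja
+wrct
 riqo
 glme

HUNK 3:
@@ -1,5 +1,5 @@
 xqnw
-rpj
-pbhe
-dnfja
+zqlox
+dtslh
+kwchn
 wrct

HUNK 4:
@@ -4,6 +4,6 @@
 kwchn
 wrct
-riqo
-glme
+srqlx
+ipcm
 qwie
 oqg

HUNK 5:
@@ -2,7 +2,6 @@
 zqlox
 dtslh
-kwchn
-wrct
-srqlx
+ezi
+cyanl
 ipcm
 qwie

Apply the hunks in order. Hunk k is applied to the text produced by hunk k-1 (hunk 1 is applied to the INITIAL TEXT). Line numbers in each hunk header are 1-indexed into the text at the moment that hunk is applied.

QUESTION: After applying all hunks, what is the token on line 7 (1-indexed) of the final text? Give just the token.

Hunk 1: at line 1 remove [sfb,mprv] add [rpj,pbhe] -> 9 lines: xqnw rpj pbhe dtd avrc riqo glme qwie oqg
Hunk 2: at line 2 remove [dtd,avrc] add [dnfja,wrct] -> 9 lines: xqnw rpj pbhe dnfja wrct riqo glme qwie oqg
Hunk 3: at line 1 remove [rpj,pbhe,dnfja] add [zqlox,dtslh,kwchn] -> 9 lines: xqnw zqlox dtslh kwchn wrct riqo glme qwie oqg
Hunk 4: at line 4 remove [riqo,glme] add [srqlx,ipcm] -> 9 lines: xqnw zqlox dtslh kwchn wrct srqlx ipcm qwie oqg
Hunk 5: at line 2 remove [kwchn,wrct,srqlx] add [ezi,cyanl] -> 8 lines: xqnw zqlox dtslh ezi cyanl ipcm qwie oqg
Final line 7: qwie

Answer: qwie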